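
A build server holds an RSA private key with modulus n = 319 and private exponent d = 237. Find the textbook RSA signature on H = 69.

108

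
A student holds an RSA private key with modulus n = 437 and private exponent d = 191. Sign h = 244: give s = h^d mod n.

408

h^2 ≡ 244^2 = 59536 ≡ 104
h^4 ≡ 104^2 = 10816 ≡ 328
h^8 ≡ 328^2 = 107584 ≡ 82
h^16 ≡ 82^2 = 6724 ≡ 169
h^32 ≡ 169^2 = 28561 ≡ 156
h^64 ≡ 156^2 = 24336 ≡ 301
h^128 ≡ 301^2 = 90601 ≡ 142
191 = 128 + 32 + 16 + 8 + 4 + 2 + 1, so h^191 ≡ 142·156·169·82·328·104·244 ≡ 408 (mod 437)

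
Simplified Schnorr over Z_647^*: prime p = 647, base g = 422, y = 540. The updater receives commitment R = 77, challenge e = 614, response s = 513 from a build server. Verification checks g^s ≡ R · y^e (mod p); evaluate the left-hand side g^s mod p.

309

Squares mod 647: 422^1≡422, 422^2≡159, 422^4≡48, 422^8≡363, 422^16≡428, 422^32≡83, 422^64≡419, 422^128≡224, 422^256≡357, 422^512≡637
513 = 512 + 1, so 422^513 ≡ 637·422 ≡ 309 (mod 647)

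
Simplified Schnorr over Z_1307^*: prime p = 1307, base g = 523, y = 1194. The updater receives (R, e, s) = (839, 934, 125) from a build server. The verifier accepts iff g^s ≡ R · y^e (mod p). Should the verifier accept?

g^s mod p:
Squares mod 1307: 523^1≡523, 523^2≡366, 523^4≡642, 523^8≡459, 523^16≡254, 523^32≡473, 523^64≡232
125 = 64 + 32 + 16 + 8 + 4 + 1, so 523^125 ≡ 232·473·254·459·642·523 ≡ 871 (mod 1307)
R · y^e mod p:
Squares mod 1307: 1194^1≡1194, 1194^2≡1006, 1194^4≡418, 1194^8≡893, 1194^16≡179, 1194^32≡673, 1194^64≡707, 1194^128≡575, 1194^256≡1261, 1194^512≡809
934 = 512 + 256 + 128 + 32 + 4 + 2, so 1194^934 ≡ 809·1261·575·673·418·1006 ≡ 27 (mod 1307)
839·27 = 22653 ≡ 434 (mod 1307)
871 ≠ 434; the check fails.

reject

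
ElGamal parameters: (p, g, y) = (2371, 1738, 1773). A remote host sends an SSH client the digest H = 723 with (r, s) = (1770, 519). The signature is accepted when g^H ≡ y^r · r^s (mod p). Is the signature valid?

Left side g^H mod p:
1738^2 = 3020644 ≡ 2361
1738^4 ≡ 2361^2 = 5574321 ≡ 100
1738^8 ≡ 100^2 = 10000 ≡ 516
1738^16 ≡ 516^2 = 266256 ≡ 704
1738^32 ≡ 704^2 = 495616 ≡ 77
1738^64 ≡ 77^2 = 5929 ≡ 1187
1738^128 ≡ 1187^2 = 1408969 ≡ 595
1738^256 ≡ 595^2 = 354025 ≡ 746
1738^512 ≡ 746^2 = 556516 ≡ 1702
723 = 512 + 128 + 64 + 16 + 2 + 1, so 1738^723 ≡ 1702·595·1187·704·2361·1738 ≡ 1551 (mod 2371)
Right side y^r · r^s mod p:
1773^2 = 3143529 ≡ 1954
1773^4 ≡ 1954^2 = 3818116 ≡ 806
1773^8 ≡ 806^2 = 649636 ≡ 2353
1773^16 ≡ 2353^2 = 5536609 ≡ 324
1773^32 ≡ 324^2 = 104976 ≡ 652
1773^64 ≡ 652^2 = 425104 ≡ 695
1773^128 ≡ 695^2 = 483025 ≡ 1712
1773^256 ≡ 1712^2 = 2930944 ≡ 388
1773^512 ≡ 388^2 = 150544 ≡ 1171
1773^1024 ≡ 1171^2 = 1371241 ≡ 803
1770 = 1024 + 512 + 128 + 64 + 32 + 8 + 2, so 1773^1770 ≡ 803·1171·1712·695·652·2353·1954 ≡ 1411 (mod 2371)
1770^2 = 3132900 ≡ 809
1770^4 ≡ 809^2 = 654481 ≡ 85
1770^8 ≡ 85^2 = 7225 ≡ 112
1770^16 ≡ 112^2 = 12544 ≡ 689
1770^32 ≡ 689^2 = 474721 ≡ 521
1770^64 ≡ 521^2 = 271441 ≡ 1147
1770^128 ≡ 1147^2 = 1315609 ≡ 2075
1770^256 ≡ 2075^2 = 4305625 ≡ 2260
1770^512 ≡ 2260^2 = 5107600 ≡ 466
519 = 512 + 4 + 2 + 1, so 1770^519 ≡ 466·85·809·1770 ≡ 643 (mod 2371)
1411·643 = 907273 ≡ 1551 (mod 2371)
1551 ≡ 1551 (mod 2371), so the signature is genuine.

valid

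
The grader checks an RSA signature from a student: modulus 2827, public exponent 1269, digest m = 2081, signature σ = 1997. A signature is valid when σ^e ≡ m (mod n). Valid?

yes

σ^2 ≡ 1997^2 = 3988009 ≡ 1939
σ^4 ≡ 1939^2 = 3759721 ≡ 2638
σ^8 ≡ 2638^2 = 6959044 ≡ 1797
σ^16 ≡ 1797^2 = 3229209 ≡ 775
σ^32 ≡ 775^2 = 600625 ≡ 1301
σ^64 ≡ 1301^2 = 1692601 ≡ 2055
σ^128 ≡ 2055^2 = 4223025 ≡ 2314
σ^256 ≡ 2314^2 = 5354596 ≡ 258
σ^512 ≡ 258^2 = 66564 ≡ 1543
σ^1024 ≡ 1543^2 = 2380849 ≡ 515
1269 = 1024 + 128 + 64 + 32 + 16 + 4 + 1, so σ^1269 ≡ 515·2314·2055·1301·775·2638·1997 ≡ 2081 (mod 2827)
σ^1269 mod 2827 = 2081 matches m.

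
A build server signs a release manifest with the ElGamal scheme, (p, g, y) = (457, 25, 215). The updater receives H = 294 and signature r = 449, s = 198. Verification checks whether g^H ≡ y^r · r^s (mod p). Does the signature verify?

verifies

Left side g^H mod p:
25^2 = 625 ≡ 168
25^4 ≡ 168^2 = 28224 ≡ 347
25^8 ≡ 347^2 = 120409 ≡ 218
25^16 ≡ 218^2 = 47524 ≡ 453
25^32 ≡ 453^2 = 205209 ≡ 16
25^64 ≡ 16^2 = 256
25^128 ≡ 256^2 = 65536 ≡ 185
25^256 ≡ 185^2 = 34225 ≡ 407
294 = 256 + 32 + 4 + 2, so 25^294 ≡ 407·16·347·168 ≡ 50 (mod 457)
Right side y^r · r^s mod p:
215^2 = 46225 ≡ 68
215^4 ≡ 68^2 = 4624 ≡ 54
215^8 ≡ 54^2 = 2916 ≡ 174
215^16 ≡ 174^2 = 30276 ≡ 114
215^32 ≡ 114^2 = 12996 ≡ 200
215^64 ≡ 200^2 = 40000 ≡ 241
215^128 ≡ 241^2 = 58081 ≡ 42
215^256 ≡ 42^2 = 1764 ≡ 393
449 = 256 + 128 + 64 + 1, so 215^449 ≡ 393·42·241·215 ≡ 256 (mod 457)
449^2 = 201601 ≡ 64
449^4 ≡ 64^2 = 4096 ≡ 440
449^8 ≡ 440^2 = 193600 ≡ 289
449^16 ≡ 289^2 = 83521 ≡ 347
449^32 ≡ 347^2 = 120409 ≡ 218
449^64 ≡ 218^2 = 47524 ≡ 453
449^128 ≡ 453^2 = 205209 ≡ 16
198 = 128 + 64 + 4 + 2, so 449^198 ≡ 16·453·440·64 ≡ 168 (mod 457)
256·168 = 43008 ≡ 50 (mod 457)
50 ≡ 50 (mod 457), so the signature is genuine.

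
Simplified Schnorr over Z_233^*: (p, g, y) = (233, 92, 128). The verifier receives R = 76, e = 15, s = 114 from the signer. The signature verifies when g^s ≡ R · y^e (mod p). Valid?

yes

g^s mod p:
92^2 = 8464 ≡ 76
92^4 ≡ 76^2 = 5776 ≡ 184
92^8 ≡ 184^2 = 33856 ≡ 71
92^16 ≡ 71^2 = 5041 ≡ 148
92^32 ≡ 148^2 = 21904 ≡ 2
92^64 ≡ 2^2 = 4
114 = 64 + 32 + 16 + 2, so 92^114 ≡ 4·2·148·76 ≡ 46 (mod 233)
R · y^e mod p:
128^2 = 16384 ≡ 74
128^4 ≡ 74^2 = 5476 ≡ 117
128^8 ≡ 117^2 = 13689 ≡ 175
15 = 8 + 4 + 2 + 1, so 128^15 ≡ 175·117·74·128 ≡ 19 (mod 233)
76·19 = 1444 ≡ 46 (mod 233)
46 ≡ 46 (mod 233); signature holds.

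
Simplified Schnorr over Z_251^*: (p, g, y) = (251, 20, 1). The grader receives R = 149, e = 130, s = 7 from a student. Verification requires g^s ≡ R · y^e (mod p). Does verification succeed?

g^s mod p:
Squares mod 251: 20^1≡20, 20^2≡149, 20^4≡113
7 = 4 + 2 + 1, so 20^7 ≡ 113·149·20 ≡ 149 (mod 251)
R · y^e mod p:
Squares mod 251: 1^1≡1, 1^2≡1, 1^4≡1, 1^8≡1, 1^16≡1, 1^32≡1, 1^64≡1, 1^128≡1
130 = 128 + 2, so 1^130 ≡ 1·1 ≡ 1 (mod 251)
149·1 = 149 ≡ 149 (mod 251)
149 ≡ 149 (mod 251); signature holds.

passes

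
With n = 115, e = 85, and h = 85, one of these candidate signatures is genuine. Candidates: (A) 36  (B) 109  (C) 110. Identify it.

C

Candidate A: Squares mod 115: 36^1≡36, 36^2≡31, 36^4≡41, 36^8≡71, 36^16≡96, 36^32≡16, 36^64≡26; 85 = 64 + 16 + 4 + 1, so 36^85 ≡ 26·96·41·36 ≡ 71 (mod 115)
Candidate B: Squares mod 115: 109^1≡109, 109^2≡36, 109^4≡31, 109^8≡41, 109^16≡71, 109^32≡96, 109^64≡16; 85 = 64 + 16 + 4 + 1, so 109^85 ≡ 16·71·31·109 ≡ 74 (mod 115)
Candidate C: Squares mod 115: 110^1≡110, 110^2≡25, 110^4≡50, 110^8≡85, 110^16≡95, 110^32≡55, 110^64≡35; 85 = 64 + 16 + 4 + 1, so 110^85 ≡ 35·95·50·110 ≡ 85 (mod 115)
  → matches h = 85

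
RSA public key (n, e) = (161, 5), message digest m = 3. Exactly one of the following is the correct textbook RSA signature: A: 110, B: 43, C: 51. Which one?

Candidate A: Squares mod 161: 110^1≡110, 110^2≡25, 110^4≡142; 5 = 4 + 1, so 110^5 ≡ 142·110 ≡ 3 (mod 161)
  → matches m = 3
Candidate B: Squares mod 161: 43^1≡43, 43^2≡78, 43^4≡127; 5 = 4 + 1, so 43^5 ≡ 127·43 ≡ 148 (mod 161)
Candidate C: Squares mod 161: 51^1≡51, 51^2≡25, 51^4≡142; 5 = 4 + 1, so 51^5 ≡ 142·51 ≡ 158 (mod 161)

A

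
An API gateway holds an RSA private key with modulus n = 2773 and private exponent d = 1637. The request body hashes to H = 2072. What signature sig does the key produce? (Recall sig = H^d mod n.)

1243

Squares mod 2773: H^1≡2072, H^2≡580, H^4≡867, H^8≡206, H^16≡841, H^32≡166, H^64≡2599, H^128≡2546, H^256≡1615, H^512≡1605, H^1024≡2681
1637 = 1024 + 512 + 64 + 32 + 4 + 1, so H^1637 ≡ 2681·1605·2599·166·867·2072 ≡ 1243 (mod 2773)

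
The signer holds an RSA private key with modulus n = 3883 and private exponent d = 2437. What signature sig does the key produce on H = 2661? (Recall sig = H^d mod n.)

2914

H^2437 mod 3883 = 2914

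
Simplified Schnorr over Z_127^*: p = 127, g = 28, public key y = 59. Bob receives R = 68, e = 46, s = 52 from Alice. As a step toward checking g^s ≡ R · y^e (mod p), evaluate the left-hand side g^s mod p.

28^2 = 784 ≡ 22
28^4 ≡ 22^2 = 484 ≡ 103
28^8 ≡ 103^2 = 10609 ≡ 68
28^16 ≡ 68^2 = 4624 ≡ 52
28^32 ≡ 52^2 = 2704 ≡ 37
52 = 32 + 16 + 4, so 28^52 ≡ 37·52·103 ≡ 52 (mod 127)

52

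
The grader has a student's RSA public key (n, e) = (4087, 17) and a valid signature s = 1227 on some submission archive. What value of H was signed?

s^2 ≡ 1227^2 = 1505529 ≡ 1513
s^4 ≡ 1513^2 = 2289169 ≡ 449
s^8 ≡ 449^2 = 201601 ≡ 1338
s^16 ≡ 1338^2 = 1790244 ≡ 138
17 = 16 + 1, so s^17 ≡ 138·1227 ≡ 1759 (mod 4087)

1759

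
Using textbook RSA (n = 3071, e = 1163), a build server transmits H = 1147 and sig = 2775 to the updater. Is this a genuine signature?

genuine

sig^1163 mod 3071 = 1147
1147 = H, so the signature checks out.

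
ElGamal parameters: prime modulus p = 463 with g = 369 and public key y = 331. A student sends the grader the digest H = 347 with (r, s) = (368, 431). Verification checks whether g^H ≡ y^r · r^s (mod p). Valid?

Left side g^H mod p:
369^347 mod 463 = 284
Right side y^r · r^s mod p:
331^368 mod 463 = 143
368^431 mod 463 = 235
143·235 = 33605 ≡ 269 (mod 463)
284 ≠ 269, so verification fails.

no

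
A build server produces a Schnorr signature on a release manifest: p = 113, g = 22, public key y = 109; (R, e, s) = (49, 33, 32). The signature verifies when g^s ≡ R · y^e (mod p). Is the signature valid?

invalid

g^s mod p:
22^2 = 484 ≡ 32
22^4 ≡ 32^2 = 1024 ≡ 7
22^8 ≡ 7^2 = 49
22^16 ≡ 49^2 = 2401 ≡ 28
22^32 ≡ 28^2 = 784 ≡ 106
R · y^e mod p:
109^2 = 11881 ≡ 16
109^4 ≡ 16^2 = 256 ≡ 30
109^8 ≡ 30^2 = 900 ≡ 109
109^16 ≡ 109^2 = 11881 ≡ 16
109^32 ≡ 16^2 = 256 ≡ 30
33 = 32 + 1, so 109^33 ≡ 30·109 ≡ 106 (mod 113)
49·106 = 5194 ≡ 109 (mod 113)
106 ≠ 109; the check fails.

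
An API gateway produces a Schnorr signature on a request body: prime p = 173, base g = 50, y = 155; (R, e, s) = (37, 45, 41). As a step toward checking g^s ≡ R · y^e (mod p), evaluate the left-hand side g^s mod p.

101

Squares mod 173: 50^1≡50, 50^2≡78, 50^4≡29, 50^8≡149, 50^16≡57, 50^32≡135
41 = 32 + 8 + 1, so 50^41 ≡ 135·149·50 ≡ 101 (mod 173)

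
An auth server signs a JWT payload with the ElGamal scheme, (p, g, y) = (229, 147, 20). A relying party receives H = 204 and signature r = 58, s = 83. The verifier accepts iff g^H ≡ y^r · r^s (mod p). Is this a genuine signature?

Left side g^H mod p:
147^2 = 21609 ≡ 83
147^4 ≡ 83^2 = 6889 ≡ 19
147^8 ≡ 19^2 = 361 ≡ 132
147^16 ≡ 132^2 = 17424 ≡ 20
147^32 ≡ 20^2 = 400 ≡ 171
147^64 ≡ 171^2 = 29241 ≡ 158
147^128 ≡ 158^2 = 24964 ≡ 3
204 = 128 + 64 + 8 + 4, so 147^204 ≡ 3·158·132·19 ≡ 53 (mod 229)
Right side y^r · r^s mod p:
20^2 = 400 ≡ 171
20^4 ≡ 171^2 = 29241 ≡ 158
20^8 ≡ 158^2 = 24964 ≡ 3
20^16 ≡ 3^2 = 9
20^32 ≡ 9^2 = 81
58 = 32 + 16 + 8 + 2, so 20^58 ≡ 81·9·3·171 ≡ 20 (mod 229)
58^2 = 3364 ≡ 158
58^4 ≡ 158^2 = 24964 ≡ 3
58^8 ≡ 3^2 = 9
58^16 ≡ 9^2 = 81
58^32 ≡ 81^2 = 6561 ≡ 149
58^64 ≡ 149^2 = 22201 ≡ 217
83 = 64 + 16 + 2 + 1, so 58^83 ≡ 217·81·158·58 ≡ 5 (mod 229)
20·5 = 100 ≡ 100 (mod 229)
53 ≠ 100, so verification fails.

forged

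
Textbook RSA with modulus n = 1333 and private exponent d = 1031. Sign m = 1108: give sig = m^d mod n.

674

m^1031 mod 1333 = 674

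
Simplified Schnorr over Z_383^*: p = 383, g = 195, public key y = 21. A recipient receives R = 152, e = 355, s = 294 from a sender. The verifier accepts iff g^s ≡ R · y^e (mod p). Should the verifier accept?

reject

g^s mod p:
195^2 = 38025 ≡ 108
195^4 ≡ 108^2 = 11664 ≡ 174
195^8 ≡ 174^2 = 30276 ≡ 19
195^16 ≡ 19^2 = 361
195^32 ≡ 361^2 = 130321 ≡ 101
195^64 ≡ 101^2 = 10201 ≡ 243
195^128 ≡ 243^2 = 59049 ≡ 67
195^256 ≡ 67^2 = 4489 ≡ 276
294 = 256 + 32 + 4 + 2, so 195^294 ≡ 276·101·174·108 ≡ 223 (mod 383)
R · y^e mod p:
21^2 = 441 ≡ 58
21^4 ≡ 58^2 = 3364 ≡ 300
21^8 ≡ 300^2 = 90000 ≡ 378
21^16 ≡ 378^2 = 142884 ≡ 25
21^32 ≡ 25^2 = 625 ≡ 242
21^64 ≡ 242^2 = 58564 ≡ 348
21^128 ≡ 348^2 = 121104 ≡ 76
21^256 ≡ 76^2 = 5776 ≡ 31
355 = 256 + 64 + 32 + 2 + 1, so 21^355 ≡ 31·348·242·58·21 ≡ 102 (mod 383)
152·102 = 15504 ≡ 184 (mod 383)
223 ≠ 184; the check fails.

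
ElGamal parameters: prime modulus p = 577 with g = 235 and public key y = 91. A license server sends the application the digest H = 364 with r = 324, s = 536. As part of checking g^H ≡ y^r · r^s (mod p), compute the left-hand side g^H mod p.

Squares mod 577: 235^1≡235, 235^2≡410, 235^4≡193, 235^8≡321, 235^16≡335, 235^32≡287, 235^64≡435, 235^128≡546, 235^256≡384
364 = 256 + 64 + 32 + 8 + 4, so 235^364 ≡ 384·435·287·321·193 ≡ 193 (mod 577)

193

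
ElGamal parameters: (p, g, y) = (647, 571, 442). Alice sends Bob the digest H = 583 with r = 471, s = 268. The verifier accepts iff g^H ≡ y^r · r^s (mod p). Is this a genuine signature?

genuine

Left side g^H mod p:
571^2 = 326041 ≡ 600
571^4 ≡ 600^2 = 360000 ≡ 268
571^8 ≡ 268^2 = 71824 ≡ 7
571^16 ≡ 7^2 = 49
571^32 ≡ 49^2 = 2401 ≡ 460
571^64 ≡ 460^2 = 211600 ≡ 31
571^128 ≡ 31^2 = 961 ≡ 314
571^256 ≡ 314^2 = 98596 ≡ 252
571^512 ≡ 252^2 = 63504 ≡ 98
583 = 512 + 64 + 4 + 2 + 1, so 571^583 ≡ 98·31·268·600·571 ≡ 248 (mod 647)
Right side y^r · r^s mod p:
442^2 = 195364 ≡ 617
442^4 ≡ 617^2 = 380689 ≡ 253
442^8 ≡ 253^2 = 64009 ≡ 603
442^16 ≡ 603^2 = 363609 ≡ 642
442^32 ≡ 642^2 = 412164 ≡ 25
442^64 ≡ 25^2 = 625
442^128 ≡ 625^2 = 390625 ≡ 484
442^256 ≡ 484^2 = 234256 ≡ 42
471 = 256 + 128 + 64 + 16 + 4 + 2 + 1, so 442^471 ≡ 42·484·625·642·253·617·442 ≡ 449 (mod 647)
471^2 = 221841 ≡ 567
471^4 ≡ 567^2 = 321489 ≡ 577
471^8 ≡ 577^2 = 332929 ≡ 371
471^16 ≡ 371^2 = 137641 ≡ 477
471^32 ≡ 477^2 = 227529 ≡ 432
471^64 ≡ 432^2 = 186624 ≡ 288
471^128 ≡ 288^2 = 82944 ≡ 128
471^256 ≡ 128^2 = 16384 ≡ 209
268 = 256 + 8 + 4, so 471^268 ≡ 209·371·577 ≡ 600 (mod 647)
449·600 = 269400 ≡ 248 (mod 647)
248 ≡ 248 (mod 647), so the signature is genuine.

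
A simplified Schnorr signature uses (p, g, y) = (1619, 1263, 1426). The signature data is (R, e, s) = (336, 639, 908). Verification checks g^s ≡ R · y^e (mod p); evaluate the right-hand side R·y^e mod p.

Squares mod 1619: 1426^1≡1426, 1426^2≡12, 1426^4≡144, 1426^8≡1308, 1426^16≡1200, 1426^32≡709, 1426^64≡791, 1426^128≡747, 1426^256≡1073, 1426^512≡220
639 = 512 + 64 + 32 + 16 + 8 + 4 + 2 + 1, so 1426^639 ≡ 220·791·709·1200·1308·144·12·1426 ≡ 692 (mod 1619)
R · y^e ≡ 336·692 = 232512 ≡ 995 (mod 1619)

995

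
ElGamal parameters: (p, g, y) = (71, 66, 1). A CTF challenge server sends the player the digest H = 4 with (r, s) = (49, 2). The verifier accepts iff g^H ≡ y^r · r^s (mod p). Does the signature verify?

does not verify

Left side g^H mod p:
66^4 mod 71 = 57
Right side y^r · r^s mod p:
1^49 mod 71 = 1
49^2 mod 71 = 58
1·58 = 58 ≡ 58 (mod 71)
57 ≠ 58, so verification fails.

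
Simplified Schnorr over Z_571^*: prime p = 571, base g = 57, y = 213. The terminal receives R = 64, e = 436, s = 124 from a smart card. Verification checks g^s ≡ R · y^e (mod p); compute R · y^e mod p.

213

Squares mod 571: 213^1≡213, 213^2≡260, 213^4≡222, 213^8≡178, 213^16≡279, 213^32≡185, 213^64≡536, 213^128≡83, 213^256≡37
436 = 256 + 128 + 32 + 16 + 4, so 213^436 ≡ 37·83·185·279·222 ≡ 155 (mod 571)
R · y^e ≡ 64·155 = 9920 ≡ 213 (mod 571)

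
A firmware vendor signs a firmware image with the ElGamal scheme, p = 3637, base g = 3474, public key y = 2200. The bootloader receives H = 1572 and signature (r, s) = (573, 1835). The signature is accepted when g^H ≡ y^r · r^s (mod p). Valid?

no

Left side g^H mod p:
Squares mod 3637: 3474^1≡3474, 3474^2≡1110, 3474^4≡2794, 3474^8≡1434, 3474^16≡1451, 3474^32≡3215, 3474^64≡3508, 3474^128≡2093, 3474^256≡1701, 3474^512≡1986, 3474^1024≡1688
1572 = 1024 + 512 + 32 + 4, so 3474^1572 ≡ 1688·1986·3215·2794 ≡ 3168 (mod 3637)
Right side y^r · r^s mod p:
Squares mod 3637: 2200^1≡2200, 2200^2≡2790, 2200^4≡920, 2200^8≡2616, 2200^16≡2259, 2200^32≡370, 2200^64≡2331, 2200^128≡3520, 2200^256≡2778, 2200^512≡3207
573 = 512 + 32 + 16 + 8 + 4 + 1, so 2200^573 ≡ 3207·370·2259·2616·920·2200 ≡ 2437 (mod 3637)
Squares mod 3637: 573^1≡573, 573^2≡999, 573^4≡1463, 573^8≡1813, 573^16≡2758, 573^32≡1597, 573^64≡872, 573^128≡251, 573^256≡1172, 573^512≡2435, 573^1024≡915
1835 = 1024 + 512 + 256 + 32 + 8 + 2 + 1, so 573^1835 ≡ 915·2435·1172·1597·1813·999·573 ≡ 1876 (mod 3637)
2437·1876 = 4571812 ≡ 103 (mod 3637)
3168 ≠ 103, so verification fails.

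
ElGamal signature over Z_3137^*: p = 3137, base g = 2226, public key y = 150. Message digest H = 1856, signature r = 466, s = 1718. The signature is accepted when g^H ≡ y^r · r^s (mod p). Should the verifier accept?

accept

Left side g^H mod p:
Squares mod 3137: 2226^1≡2226, 2226^2≡1753, 2226^4≡1886, 2226^8≡2775, 2226^16≡2427, 2226^32≡2180, 2226^64≡2982, 2226^128≡2066, 2226^256≡2036, 2226^512≡1319, 2226^1024≡1863
1856 = 1024 + 512 + 256 + 64, so 2226^1856 ≡ 1863·1319·2036·2982 ≡ 375 (mod 3137)
Right side y^r · r^s mod p:
Squares mod 3137: 150^1≡150, 150^2≡541, 150^4≡940, 150^8≡2103, 150^16≡2576, 150^32≡1021, 150^64≡957, 150^128≡2982, 150^256≡2066
466 = 256 + 128 + 64 + 16 + 2, so 150^466 ≡ 2066·2982·957·2576·541 ≡ 421 (mod 3137)
Squares mod 3137: 466^1≡466, 466^2≡703, 466^4≡1700, 466^8≡823, 466^16≡2874, 466^32≡155, 466^64≡2066, 466^128≡2036, 466^256≡1319, 466^512≡1863, 466^1024≡1247
1718 = 1024 + 512 + 128 + 32 + 16 + 4 + 2, so 466^1718 ≡ 1247·1863·2036·155·2874·1700·703 ≡ 2050 (mod 3137)
421·2050 = 863050 ≡ 375 (mod 3137)
375 ≡ 375 (mod 3137), so the signature is genuine.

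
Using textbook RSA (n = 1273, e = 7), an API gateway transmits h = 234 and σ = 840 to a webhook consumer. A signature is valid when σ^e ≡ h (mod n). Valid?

yes

σ^2 ≡ 840^2 = 705600 ≡ 358
σ^4 ≡ 358^2 = 128164 ≡ 864
7 = 4 + 2 + 1, so σ^7 ≡ 864·358·840 ≡ 234 (mod 1273)
σ^7 mod 1273 = 234 matches h.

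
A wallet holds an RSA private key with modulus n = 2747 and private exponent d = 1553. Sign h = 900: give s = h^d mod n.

2181

h^2 ≡ 900^2 = 810000 ≡ 2382
h^4 ≡ 2382^2 = 5673924 ≡ 1369
h^8 ≡ 1369^2 = 1874161 ≡ 707
h^16 ≡ 707^2 = 499849 ≡ 2642
h^32 ≡ 2642^2 = 6980164 ≡ 37
h^64 ≡ 37^2 = 1369
h^128 ≡ 1369^2 = 1874161 ≡ 707
h^256 ≡ 707^2 = 499849 ≡ 2642
h^512 ≡ 2642^2 = 6980164 ≡ 37
h^1024 ≡ 37^2 = 1369
1553 = 1024 + 512 + 16 + 1, so h^1553 ≡ 1369·37·2642·900 ≡ 2181 (mod 2747)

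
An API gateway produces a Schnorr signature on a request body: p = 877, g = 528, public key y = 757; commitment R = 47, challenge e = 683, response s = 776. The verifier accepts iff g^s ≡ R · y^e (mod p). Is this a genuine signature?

g^s mod p:
528^2 = 278784 ≡ 775
528^4 ≡ 775^2 = 600625 ≡ 757
528^8 ≡ 757^2 = 573049 ≡ 368
528^16 ≡ 368^2 = 135424 ≡ 366
528^32 ≡ 366^2 = 133956 ≡ 652
528^64 ≡ 652^2 = 425104 ≡ 636
528^128 ≡ 636^2 = 404496 ≡ 199
528^256 ≡ 199^2 = 39601 ≡ 136
528^512 ≡ 136^2 = 18496 ≡ 79
776 = 512 + 256 + 8, so 528^776 ≡ 79·136·368 ≡ 276 (mod 877)
R · y^e mod p:
757^2 = 573049 ≡ 368
757^4 ≡ 368^2 = 135424 ≡ 366
757^8 ≡ 366^2 = 133956 ≡ 652
757^16 ≡ 652^2 = 425104 ≡ 636
757^32 ≡ 636^2 = 404496 ≡ 199
757^64 ≡ 199^2 = 39601 ≡ 136
757^128 ≡ 136^2 = 18496 ≡ 79
757^256 ≡ 79^2 = 6241 ≡ 102
757^512 ≡ 102^2 = 10404 ≡ 757
683 = 512 + 128 + 32 + 8 + 2 + 1, so 757^683 ≡ 757·79·199·652·368·757 ≡ 419 (mod 877)
47·419 = 19693 ≡ 399 (mod 877)
276 ≠ 399; the check fails.

forged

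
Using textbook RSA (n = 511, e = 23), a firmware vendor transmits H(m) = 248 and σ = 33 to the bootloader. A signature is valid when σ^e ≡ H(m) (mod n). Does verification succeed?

passes

Squares mod 511: σ^1≡33, σ^2≡67, σ^4≡401, σ^8≡347, σ^16≡324
23 = 16 + 4 + 2 + 1, so σ^23 ≡ 324·401·67·33 ≡ 248 (mod 511)
σ^23 mod 511 = 248 matches H(m).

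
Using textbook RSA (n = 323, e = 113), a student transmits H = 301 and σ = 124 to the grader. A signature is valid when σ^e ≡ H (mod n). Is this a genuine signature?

σ^113 mod 323 = 22
The recovered value 22 does not match the digest 301.

forged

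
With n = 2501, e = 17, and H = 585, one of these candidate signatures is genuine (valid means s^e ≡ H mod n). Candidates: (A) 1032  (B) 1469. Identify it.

B

Candidate A: Squares mod 2501: 1032^1≡1032, 1032^2≡2099, 1032^4≡1540, 1032^8≡652, 1032^16≡2435; 17 = 16 + 1, so 1032^17 ≡ 2435·1032 ≡ 1916 (mod 2501)
Candidate B: Squares mod 2501: 1469^1≡1469, 1469^2≡2099, 1469^4≡1540, 1469^8≡652, 1469^16≡2435; 17 = 16 + 1, so 1469^17 ≡ 2435·1469 ≡ 585 (mod 2501)
  → matches H = 585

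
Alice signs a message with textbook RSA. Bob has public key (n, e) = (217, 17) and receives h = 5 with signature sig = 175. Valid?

sig^17 mod 217 = 28
The recovered value 28 does not match the digest 5.

no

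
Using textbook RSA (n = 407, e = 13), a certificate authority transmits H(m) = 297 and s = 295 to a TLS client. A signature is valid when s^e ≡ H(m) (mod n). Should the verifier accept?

reject

s^2 ≡ 295^2 = 87025 ≡ 334
s^4 ≡ 334^2 = 111556 ≡ 38
s^8 ≡ 38^2 = 1444 ≡ 223
13 = 8 + 4 + 1, so s^13 ≡ 223·38·295 ≡ 36 (mod 407)
The recovered value 36 does not match the digest 297.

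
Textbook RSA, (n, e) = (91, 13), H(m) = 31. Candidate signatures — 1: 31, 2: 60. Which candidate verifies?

Candidate 1: 31^2 = 961 ≡ 51; 31^4 ≡ 51^2 = 2601 ≡ 53; 31^8 ≡ 53^2 = 2809 ≡ 79; 13 = 8 + 4 + 1, so 31^13 ≡ 79·53·31 ≡ 31 (mod 91)
  → matches H(m) = 31
Candidate 2: 60^2 = 3600 ≡ 51; 60^4 ≡ 51^2 = 2601 ≡ 53; 60^8 ≡ 53^2 = 2809 ≡ 79; 13 = 8 + 4 + 1, so 60^13 ≡ 79·53·60 ≡ 60 (mod 91)

1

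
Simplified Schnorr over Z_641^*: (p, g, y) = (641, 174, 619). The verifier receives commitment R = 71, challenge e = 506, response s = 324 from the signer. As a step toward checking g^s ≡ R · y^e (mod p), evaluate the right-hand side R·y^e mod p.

619^2 = 383161 ≡ 484
619^4 ≡ 484^2 = 234256 ≡ 291
619^8 ≡ 291^2 = 84681 ≡ 69
619^16 ≡ 69^2 = 4761 ≡ 274
619^32 ≡ 274^2 = 75076 ≡ 79
619^64 ≡ 79^2 = 6241 ≡ 472
619^128 ≡ 472^2 = 222784 ≡ 357
619^256 ≡ 357^2 = 127449 ≡ 531
506 = 256 + 128 + 64 + 32 + 16 + 8 + 2, so 619^506 ≡ 531·357·472·79·274·69·484 ≡ 412 (mod 641)
R · y^e ≡ 71·412 = 29252 ≡ 407 (mod 641)

407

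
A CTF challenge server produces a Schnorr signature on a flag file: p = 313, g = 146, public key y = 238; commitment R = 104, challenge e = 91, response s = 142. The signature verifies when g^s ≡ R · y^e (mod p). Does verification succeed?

g^s mod p:
146^2 = 21316 ≡ 32
146^4 ≡ 32^2 = 1024 ≡ 85
146^8 ≡ 85^2 = 7225 ≡ 26
146^16 ≡ 26^2 = 676 ≡ 50
146^32 ≡ 50^2 = 2500 ≡ 309
146^64 ≡ 309^2 = 95481 ≡ 16
146^128 ≡ 16^2 = 256
142 = 128 + 8 + 4 + 2, so 146^142 ≡ 256·26·85·32 ≡ 87 (mod 313)
R · y^e mod p:
238^2 = 56644 ≡ 304
238^4 ≡ 304^2 = 92416 ≡ 81
238^8 ≡ 81^2 = 6561 ≡ 301
238^16 ≡ 301^2 = 90601 ≡ 144
238^32 ≡ 144^2 = 20736 ≡ 78
238^64 ≡ 78^2 = 6084 ≡ 137
91 = 64 + 16 + 8 + 2 + 1, so 238^91 ≡ 137·144·301·304·238 ≡ 29 (mod 313)
104·29 = 3016 ≡ 199 (mod 313)
87 ≠ 199; the check fails.

fails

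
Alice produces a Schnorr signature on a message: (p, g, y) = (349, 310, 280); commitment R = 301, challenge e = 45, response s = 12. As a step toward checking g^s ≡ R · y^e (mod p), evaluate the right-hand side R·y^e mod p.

280^45 mod 349 = 313
R · y^e ≡ 301·313 = 94213 ≡ 332 (mod 349)

332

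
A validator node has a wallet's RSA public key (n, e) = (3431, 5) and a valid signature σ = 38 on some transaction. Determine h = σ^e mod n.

3085

Squares mod 3431: σ^1≡38, σ^2≡1444, σ^4≡2519
5 = 4 + 1, so σ^5 ≡ 2519·38 ≡ 3085 (mod 3431)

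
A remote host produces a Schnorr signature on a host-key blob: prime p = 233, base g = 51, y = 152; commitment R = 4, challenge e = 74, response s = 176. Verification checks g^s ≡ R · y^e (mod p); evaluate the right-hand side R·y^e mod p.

152^2 = 23104 ≡ 37
152^4 ≡ 37^2 = 1369 ≡ 204
152^8 ≡ 204^2 = 41616 ≡ 142
152^16 ≡ 142^2 = 20164 ≡ 126
152^32 ≡ 126^2 = 15876 ≡ 32
152^64 ≡ 32^2 = 1024 ≡ 92
74 = 64 + 8 + 2, so 152^74 ≡ 92·142·37 ≡ 126 (mod 233)
R · y^e ≡ 4·126 = 504 ≡ 38 (mod 233)

38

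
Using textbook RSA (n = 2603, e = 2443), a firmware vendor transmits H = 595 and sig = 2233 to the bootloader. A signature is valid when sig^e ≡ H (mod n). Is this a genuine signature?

sig^2443 mod 2603 = 2065
2065 ≠ 595, so verification fails.

forged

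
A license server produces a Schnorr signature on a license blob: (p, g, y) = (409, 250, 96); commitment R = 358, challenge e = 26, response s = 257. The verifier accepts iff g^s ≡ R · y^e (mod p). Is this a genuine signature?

g^s mod p:
250^2 = 62500 ≡ 332
250^4 ≡ 332^2 = 110224 ≡ 203
250^8 ≡ 203^2 = 41209 ≡ 309
250^16 ≡ 309^2 = 95481 ≡ 184
250^32 ≡ 184^2 = 33856 ≡ 318
250^64 ≡ 318^2 = 101124 ≡ 101
250^128 ≡ 101^2 = 10201 ≡ 385
250^256 ≡ 385^2 = 148225 ≡ 167
257 = 256 + 1, so 250^257 ≡ 167·250 ≡ 32 (mod 409)
R · y^e mod p:
96^2 = 9216 ≡ 218
96^4 ≡ 218^2 = 47524 ≡ 80
96^8 ≡ 80^2 = 6400 ≡ 265
96^16 ≡ 265^2 = 70225 ≡ 286
26 = 16 + 8 + 2, so 96^26 ≡ 286·265·218 ≡ 256 (mod 409)
358·256 = 91648 ≡ 32 (mod 409)
32 ≡ 32 (mod 409); signature holds.

genuine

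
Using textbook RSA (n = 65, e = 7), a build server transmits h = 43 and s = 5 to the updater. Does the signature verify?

does not verify

Squares mod 65: s^1≡5, s^2≡25, s^4≡40
7 = 4 + 2 + 1, so s^7 ≡ 40·25·5 ≡ 60 (mod 65)
s^7 mod 65 = 60, but h = 43.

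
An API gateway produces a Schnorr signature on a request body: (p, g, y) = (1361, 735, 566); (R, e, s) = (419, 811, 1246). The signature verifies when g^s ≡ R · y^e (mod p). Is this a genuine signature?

g^s mod p:
Squares mod 1361: 735^1≡735, 735^2≡1269, 735^4≡298, 735^8≡339, 735^16≡597, 735^32≡1188, 735^64≡1348, 735^128≡169, 735^256≡1341, 735^512≡400, 735^1024≡763
1246 = 1024 + 128 + 64 + 16 + 8 + 4 + 2, so 735^1246 ≡ 763·169·1348·597·339·298·1269 ≡ 992 (mod 1361)
R · y^e mod p:
Squares mod 1361: 566^1≡566, 566^2≡521, 566^4≡602, 566^8≡378, 566^16≡1340, 566^32≡441, 566^64≡1219, 566^128≡1110, 566^256≡395, 566^512≡871
811 = 512 + 256 + 32 + 8 + 2 + 1, so 566^811 ≡ 871·395·441·378·521·566 ≡ 1123 (mod 1361)
419·1123 = 470537 ≡ 992 (mod 1361)
992 ≡ 992 (mod 1361); signature holds.

genuine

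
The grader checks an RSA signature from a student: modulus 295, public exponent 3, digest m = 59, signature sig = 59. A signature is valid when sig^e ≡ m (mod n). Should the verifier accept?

accept

Squares mod 295: sig^1≡59, sig^2≡236
3 = 2 + 1, so sig^3 ≡ 236·59 ≡ 59 (mod 295)
Since 59 equals the digest 59, verification succeeds.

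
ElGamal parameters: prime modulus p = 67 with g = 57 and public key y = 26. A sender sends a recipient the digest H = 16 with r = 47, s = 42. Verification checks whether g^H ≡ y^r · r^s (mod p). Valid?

no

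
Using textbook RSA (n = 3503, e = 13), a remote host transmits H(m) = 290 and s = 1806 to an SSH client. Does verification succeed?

fails

Squares mod 3503: s^1≡1806, s^2≡343, s^4≡2050, s^8≡2403
13 = 8 + 4 + 1, so s^13 ≡ 2403·2050·1806 ≡ 1752 (mod 3503)
The recovered value 1752 does not match the digest 290.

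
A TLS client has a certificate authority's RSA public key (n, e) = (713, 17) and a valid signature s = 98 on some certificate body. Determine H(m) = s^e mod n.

s^2 ≡ 98^2 = 9604 ≡ 335
s^4 ≡ 335^2 = 112225 ≡ 284
s^8 ≡ 284^2 = 80656 ≡ 87
s^16 ≡ 87^2 = 7569 ≡ 439
17 = 16 + 1, so s^17 ≡ 439·98 ≡ 242 (mod 713)

242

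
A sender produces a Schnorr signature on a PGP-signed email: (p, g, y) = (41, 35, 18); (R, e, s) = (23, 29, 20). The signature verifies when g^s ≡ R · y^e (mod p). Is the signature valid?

g^s mod p:
Squares mod 41: 35^1≡35, 35^2≡36, 35^4≡25, 35^8≡10, 35^16≡18
20 = 16 + 4, so 35^20 ≡ 18·25 ≡ 40 (mod 41)
R · y^e mod p:
Squares mod 41: 18^1≡18, 18^2≡37, 18^4≡16, 18^8≡10, 18^16≡18
29 = 16 + 8 + 4 + 1, so 18^29 ≡ 18·10·16·18 ≡ 16 (mod 41)
23·16 = 368 ≡ 40 (mod 41)
40 ≡ 40 (mod 41); signature holds.

valid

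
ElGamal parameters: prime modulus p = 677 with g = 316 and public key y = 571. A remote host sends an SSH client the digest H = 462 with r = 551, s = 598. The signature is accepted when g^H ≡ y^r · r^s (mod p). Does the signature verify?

Left side g^H mod p:
Squares mod 677: 316^1≡316, 316^2≡337, 316^4≡510, 316^8≡132, 316^16≡499, 316^32≡542, 316^64≡623, 316^128≡208, 316^256≡613
462 = 256 + 128 + 64 + 8 + 4 + 2, so 316^462 ≡ 613·208·623·132·510·337 ≡ 619 (mod 677)
Right side y^r · r^s mod p:
Squares mod 677: 571^1≡571, 571^2≡404, 571^4≡59, 571^8≡96, 571^16≡415, 571^32≡267, 571^64≡204, 571^128≡319, 571^256≡211, 571^512≡516
551 = 512 + 32 + 4 + 2 + 1, so 571^551 ≡ 516·267·59·404·571 ≡ 547 (mod 677)
Squares mod 677: 551^1≡551, 551^2≡305, 551^4≡276, 551^8≡352, 551^16≡13, 551^32≡169, 551^64≡127, 551^128≡558, 551^256≡621, 551^512≡428
598 = 512 + 64 + 16 + 4 + 2, so 551^598 ≡ 428·127·13·276·305 ≡ 115 (mod 677)
547·115 = 62905 ≡ 621 (mod 677)
619 ≠ 621, so verification fails.

does not verify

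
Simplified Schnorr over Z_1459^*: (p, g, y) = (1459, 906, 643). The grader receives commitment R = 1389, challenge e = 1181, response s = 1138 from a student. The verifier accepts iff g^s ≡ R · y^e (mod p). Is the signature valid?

g^s mod p:
906^2 = 820836 ≡ 878
906^4 ≡ 878^2 = 770884 ≡ 532
906^8 ≡ 532^2 = 283024 ≡ 1437
906^16 ≡ 1437^2 = 2064969 ≡ 484
906^32 ≡ 484^2 = 234256 ≡ 816
906^64 ≡ 816^2 = 665856 ≡ 552
906^128 ≡ 552^2 = 304704 ≡ 1232
906^256 ≡ 1232^2 = 1517824 ≡ 464
906^512 ≡ 464^2 = 215296 ≡ 823
906^1024 ≡ 823^2 = 677329 ≡ 353
1138 = 1024 + 64 + 32 + 16 + 2, so 906^1138 ≡ 353·552·816·484·878 ≡ 665 (mod 1459)
R · y^e mod p:
643^2 = 413449 ≡ 552
643^4 ≡ 552^2 = 304704 ≡ 1232
643^8 ≡ 1232^2 = 1517824 ≡ 464
643^16 ≡ 464^2 = 215296 ≡ 823
643^32 ≡ 823^2 = 677329 ≡ 353
643^64 ≡ 353^2 = 124609 ≡ 594
643^128 ≡ 594^2 = 352836 ≡ 1217
643^256 ≡ 1217^2 = 1481089 ≡ 204
643^512 ≡ 204^2 = 41616 ≡ 764
643^1024 ≡ 764^2 = 583696 ≡ 96
1181 = 1024 + 128 + 16 + 8 + 4 + 1, so 643^1181 ≡ 96·1217·823·464·1232·643 ≡ 739 (mod 1459)
1389·739 = 1026471 ≡ 794 (mod 1459)
665 ≠ 794; the check fails.

invalid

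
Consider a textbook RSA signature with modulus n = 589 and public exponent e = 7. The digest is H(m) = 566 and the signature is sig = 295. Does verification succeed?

sig^2 ≡ 295^2 = 87025 ≡ 442
sig^4 ≡ 442^2 = 195364 ≡ 405
7 = 4 + 2 + 1, so sig^7 ≡ 405·442·295 ≡ 566 (mod 589)
sig^7 mod 589 = 566 matches H(m).

passes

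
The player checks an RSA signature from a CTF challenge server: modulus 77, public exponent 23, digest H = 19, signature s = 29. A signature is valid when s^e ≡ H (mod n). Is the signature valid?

s^2 ≡ 29^2 = 841 ≡ 71
s^4 ≡ 71^2 = 5041 ≡ 36
s^8 ≡ 36^2 = 1296 ≡ 64
s^16 ≡ 64^2 = 4096 ≡ 15
23 = 16 + 4 + 2 + 1, so s^23 ≡ 15·36·71·29 ≡ 57 (mod 77)
57 ≠ 19, so verification fails.

invalid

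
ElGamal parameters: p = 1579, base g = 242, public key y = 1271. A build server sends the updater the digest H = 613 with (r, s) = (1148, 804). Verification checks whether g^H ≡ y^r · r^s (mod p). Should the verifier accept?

reject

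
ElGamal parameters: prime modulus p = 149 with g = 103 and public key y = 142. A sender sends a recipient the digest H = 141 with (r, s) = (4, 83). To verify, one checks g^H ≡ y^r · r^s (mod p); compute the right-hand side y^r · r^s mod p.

Squares mod 149: 142^1≡142, 142^2≡49, 142^4≡17
142^4 ≡ 17 (mod 149)
Squares mod 149: 4^1≡4, 4^2≡16, 4^4≡107, 4^8≡125, 4^16≡129, 4^32≡102, 4^64≡123
83 = 64 + 16 + 2 + 1, so 4^83 ≡ 123·129·16·4 ≡ 53 (mod 149)
y^r · r^s ≡ 17·53 = 901 ≡ 7 (mod 149)

7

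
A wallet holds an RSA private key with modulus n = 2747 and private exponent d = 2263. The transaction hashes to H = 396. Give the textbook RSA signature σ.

Squares mod 2747: H^1≡396, H^2≡237, H^4≡1229, H^8≡2338, H^16≡2461, H^32≡2133, H^64≡657, H^128≡370, H^256≡2297, H^512≡1969, H^1024≡944, H^2048≡1108
2263 = 2048 + 128 + 64 + 16 + 4 + 2 + 1, so H^2263 ≡ 1108·370·657·2461·1229·237·396 ≡ 940 (mod 2747)

940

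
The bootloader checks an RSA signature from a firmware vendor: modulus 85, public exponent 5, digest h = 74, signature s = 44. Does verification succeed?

Squares mod 85: s^1≡44, s^2≡66, s^4≡21
5 = 4 + 1, so s^5 ≡ 21·44 ≡ 74 (mod 85)
s^5 mod 85 = 74 matches h.

passes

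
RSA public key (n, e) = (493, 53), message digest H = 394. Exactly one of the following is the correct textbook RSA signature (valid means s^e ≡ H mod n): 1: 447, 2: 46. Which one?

2

Candidate 1: 447^2 = 199809 ≡ 144; 447^4 ≡ 144^2 = 20736 ≡ 30; 447^8 ≡ 30^2 = 900 ≡ 407; 447^16 ≡ 407^2 = 165649 ≡ 1; 447^32 ≡ 1^2 = 1; 53 = 32 + 16 + 4 + 1, so 447^53 ≡ 1·1·30·447 ≡ 99 (mod 493)
Candidate 2: 46^2 = 2116 ≡ 144; 46^4 ≡ 144^2 = 20736 ≡ 30; 46^8 ≡ 30^2 = 900 ≡ 407; 46^16 ≡ 407^2 = 165649 ≡ 1; 46^32 ≡ 1^2 = 1; 53 = 32 + 16 + 4 + 1, so 46^53 ≡ 1·1·30·46 ≡ 394 (mod 493)
  → matches H = 394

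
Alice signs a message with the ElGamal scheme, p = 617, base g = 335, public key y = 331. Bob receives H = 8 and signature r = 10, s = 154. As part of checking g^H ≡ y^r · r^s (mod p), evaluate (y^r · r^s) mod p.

392

331^2 = 109561 ≡ 352
331^4 ≡ 352^2 = 123904 ≡ 504
331^8 ≡ 504^2 = 254016 ≡ 429
10 = 8 + 2, so 331^10 ≡ 429·352 ≡ 460 (mod 617)
10^2 = 100
10^4 ≡ 100^2 = 10000 ≡ 128
10^8 ≡ 128^2 = 16384 ≡ 342
10^16 ≡ 342^2 = 116964 ≡ 351
10^32 ≡ 351^2 = 123201 ≡ 418
10^64 ≡ 418^2 = 174724 ≡ 113
10^128 ≡ 113^2 = 12769 ≡ 429
154 = 128 + 16 + 8 + 2, so 10^154 ≡ 429·351·342·100 ≡ 194 (mod 617)
y^r · r^s ≡ 460·194 = 89240 ≡ 392 (mod 617)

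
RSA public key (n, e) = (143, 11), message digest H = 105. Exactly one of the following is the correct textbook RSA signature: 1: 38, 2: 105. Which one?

Candidate 1: 38^2 = 1444 ≡ 14; 38^4 ≡ 14^2 = 196 ≡ 53; 38^8 ≡ 53^2 = 2809 ≡ 92; 11 = 8 + 2 + 1, so 38^11 ≡ 92·14·38 ≡ 38 (mod 143)
Candidate 2: 105^2 = 11025 ≡ 14; 105^4 ≡ 14^2 = 196 ≡ 53; 105^8 ≡ 53^2 = 2809 ≡ 92; 11 = 8 + 2 + 1, so 105^11 ≡ 92·14·105 ≡ 105 (mod 143)
  → matches H = 105

2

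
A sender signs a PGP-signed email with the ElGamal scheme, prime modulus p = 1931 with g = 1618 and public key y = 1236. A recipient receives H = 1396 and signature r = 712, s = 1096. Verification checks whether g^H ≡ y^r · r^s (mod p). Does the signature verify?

Left side g^H mod p:
1618^1396 mod 1931 = 361
Right side y^r · r^s mod p:
1236^712 mod 1931 = 584
712^1096 mod 1931 = 652
584·652 = 380768 ≡ 361 (mod 1931)
361 ≡ 361 (mod 1931), so the signature is genuine.

verifies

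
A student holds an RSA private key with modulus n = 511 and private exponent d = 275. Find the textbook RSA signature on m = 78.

m^2 ≡ 78^2 = 6084 ≡ 463
m^4 ≡ 463^2 = 214369 ≡ 260
m^8 ≡ 260^2 = 67600 ≡ 148
m^16 ≡ 148^2 = 21904 ≡ 442
m^32 ≡ 442^2 = 195364 ≡ 162
m^64 ≡ 162^2 = 26244 ≡ 183
m^128 ≡ 183^2 = 33489 ≡ 274
m^256 ≡ 274^2 = 75076 ≡ 470
275 = 256 + 16 + 2 + 1, so m^275 ≡ 470·442·463·78 ≡ 232 (mod 511)

232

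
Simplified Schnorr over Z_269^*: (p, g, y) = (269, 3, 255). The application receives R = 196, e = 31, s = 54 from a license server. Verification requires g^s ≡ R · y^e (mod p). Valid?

yes

g^s mod p:
Squares mod 269: 3^1≡3, 3^2≡9, 3^4≡81, 3^8≡105, 3^16≡265, 3^32≡16
54 = 32 + 16 + 4 + 2, so 3^54 ≡ 16·265·81·9 ≡ 150 (mod 269)
R · y^e mod p:
Squares mod 269: 255^1≡255, 255^2≡196, 255^4≡218, 255^8≡180, 255^16≡120
31 = 16 + 8 + 4 + 2 + 1, so 255^31 ≡ 120·180·218·196·255 ≡ 9 (mod 269)
196·9 = 1764 ≡ 150 (mod 269)
150 ≡ 150 (mod 269); signature holds.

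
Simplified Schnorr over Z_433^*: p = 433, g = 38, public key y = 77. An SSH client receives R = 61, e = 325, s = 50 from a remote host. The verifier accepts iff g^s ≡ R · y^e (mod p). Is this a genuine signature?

g^s mod p:
38^2 = 1444 ≡ 145
38^4 ≡ 145^2 = 21025 ≡ 241
38^8 ≡ 241^2 = 58081 ≡ 59
38^16 ≡ 59^2 = 3481 ≡ 17
38^32 ≡ 17^2 = 289
50 = 32 + 16 + 2, so 38^50 ≡ 289·17·145 ≡ 100 (mod 433)
R · y^e mod p:
77^2 = 5929 ≡ 300
77^4 ≡ 300^2 = 90000 ≡ 369
77^8 ≡ 369^2 = 136161 ≡ 199
77^16 ≡ 199^2 = 39601 ≡ 198
77^32 ≡ 198^2 = 39204 ≡ 234
77^64 ≡ 234^2 = 54756 ≡ 198
77^128 ≡ 198^2 = 39204 ≡ 234
77^256 ≡ 234^2 = 54756 ≡ 198
325 = 256 + 64 + 4 + 1, so 77^325 ≡ 198·198·369·77 ≡ 360 (mod 433)
61·360 = 21960 ≡ 310 (mod 433)
100 ≠ 310; the check fails.

forged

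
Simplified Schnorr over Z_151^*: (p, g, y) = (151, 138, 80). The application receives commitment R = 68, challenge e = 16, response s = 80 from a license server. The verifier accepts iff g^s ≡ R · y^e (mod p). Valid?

no

g^s mod p:
Squares mod 151: 138^1≡138, 138^2≡18, 138^4≡22, 138^8≡31, 138^16≡55, 138^32≡5, 138^64≡25
80 = 64 + 16, so 138^80 ≡ 25·55 ≡ 16 (mod 151)
R · y^e mod p:
Squares mod 151: 80^1≡80, 80^2≡58, 80^4≡42, 80^8≡103, 80^16≡39
80^16 ≡ 39 (mod 151)
68·39 = 2652 ≡ 85 (mod 151)
16 ≠ 85; the check fails.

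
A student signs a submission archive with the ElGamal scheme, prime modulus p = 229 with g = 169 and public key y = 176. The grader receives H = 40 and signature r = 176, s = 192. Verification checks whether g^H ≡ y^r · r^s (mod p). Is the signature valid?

valid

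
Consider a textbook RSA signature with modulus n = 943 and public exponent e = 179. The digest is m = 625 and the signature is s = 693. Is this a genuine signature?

Squares mod 943: s^1≡693, s^2≡262, s^4≡748, s^8≡305, s^16≡611, s^32≡836, s^64≡133, s^128≡715
179 = 128 + 32 + 16 + 2 + 1, so s^179 ≡ 715·836·611·262·693 ≡ 625 (mod 943)
Since 625 equals the digest 625, verification succeeds.

genuine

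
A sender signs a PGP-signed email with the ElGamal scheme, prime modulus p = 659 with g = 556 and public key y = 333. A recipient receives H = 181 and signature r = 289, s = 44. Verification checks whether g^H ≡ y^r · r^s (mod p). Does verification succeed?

passes

Left side g^H mod p:
556^2 = 309136 ≡ 65
556^4 ≡ 65^2 = 4225 ≡ 271
556^8 ≡ 271^2 = 73441 ≡ 292
556^16 ≡ 292^2 = 85264 ≡ 253
556^32 ≡ 253^2 = 64009 ≡ 86
556^64 ≡ 86^2 = 7396 ≡ 147
556^128 ≡ 147^2 = 21609 ≡ 521
181 = 128 + 32 + 16 + 4 + 1, so 556^181 ≡ 521·86·253·271·556 ≡ 211 (mod 659)
Right side y^r · r^s mod p:
333^2 = 110889 ≡ 177
333^4 ≡ 177^2 = 31329 ≡ 356
333^8 ≡ 356^2 = 126736 ≡ 208
333^16 ≡ 208^2 = 43264 ≡ 429
333^32 ≡ 429^2 = 184041 ≡ 180
333^64 ≡ 180^2 = 32400 ≡ 109
333^128 ≡ 109^2 = 11881 ≡ 19
333^256 ≡ 19^2 = 361
289 = 256 + 32 + 1, so 333^289 ≡ 361·180·333 ≡ 75 (mod 659)
289^2 = 83521 ≡ 487
289^4 ≡ 487^2 = 237169 ≡ 588
289^8 ≡ 588^2 = 345744 ≡ 428
289^16 ≡ 428^2 = 183184 ≡ 641
289^32 ≡ 641^2 = 410881 ≡ 324
44 = 32 + 8 + 4, so 289^44 ≡ 324·428·588 ≡ 407 (mod 659)
75·407 = 30525 ≡ 211 (mod 659)
211 ≡ 211 (mod 659), so the signature is genuine.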